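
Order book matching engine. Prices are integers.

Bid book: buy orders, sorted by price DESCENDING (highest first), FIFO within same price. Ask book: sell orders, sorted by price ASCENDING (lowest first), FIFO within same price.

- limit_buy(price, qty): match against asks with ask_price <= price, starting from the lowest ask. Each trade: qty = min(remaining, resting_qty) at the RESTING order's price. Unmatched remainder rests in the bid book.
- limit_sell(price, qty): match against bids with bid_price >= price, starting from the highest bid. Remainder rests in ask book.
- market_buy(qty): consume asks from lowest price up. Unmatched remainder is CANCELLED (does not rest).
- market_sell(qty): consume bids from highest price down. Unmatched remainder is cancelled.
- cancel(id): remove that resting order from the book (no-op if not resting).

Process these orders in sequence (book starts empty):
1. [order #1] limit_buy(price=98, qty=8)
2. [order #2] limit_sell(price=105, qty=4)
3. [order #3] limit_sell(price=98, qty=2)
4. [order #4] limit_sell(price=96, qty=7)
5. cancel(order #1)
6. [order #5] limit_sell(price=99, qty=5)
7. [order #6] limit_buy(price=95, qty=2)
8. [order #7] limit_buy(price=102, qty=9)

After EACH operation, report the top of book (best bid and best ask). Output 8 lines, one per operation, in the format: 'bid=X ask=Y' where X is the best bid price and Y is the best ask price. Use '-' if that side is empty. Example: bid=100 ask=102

After op 1 [order #1] limit_buy(price=98, qty=8): fills=none; bids=[#1:8@98] asks=[-]
After op 2 [order #2] limit_sell(price=105, qty=4): fills=none; bids=[#1:8@98] asks=[#2:4@105]
After op 3 [order #3] limit_sell(price=98, qty=2): fills=#1x#3:2@98; bids=[#1:6@98] asks=[#2:4@105]
After op 4 [order #4] limit_sell(price=96, qty=7): fills=#1x#4:6@98; bids=[-] asks=[#4:1@96 #2:4@105]
After op 5 cancel(order #1): fills=none; bids=[-] asks=[#4:1@96 #2:4@105]
After op 6 [order #5] limit_sell(price=99, qty=5): fills=none; bids=[-] asks=[#4:1@96 #5:5@99 #2:4@105]
After op 7 [order #6] limit_buy(price=95, qty=2): fills=none; bids=[#6:2@95] asks=[#4:1@96 #5:5@99 #2:4@105]
After op 8 [order #7] limit_buy(price=102, qty=9): fills=#7x#4:1@96 #7x#5:5@99; bids=[#7:3@102 #6:2@95] asks=[#2:4@105]

Answer: bid=98 ask=-
bid=98 ask=105
bid=98 ask=105
bid=- ask=96
bid=- ask=96
bid=- ask=96
bid=95 ask=96
bid=102 ask=105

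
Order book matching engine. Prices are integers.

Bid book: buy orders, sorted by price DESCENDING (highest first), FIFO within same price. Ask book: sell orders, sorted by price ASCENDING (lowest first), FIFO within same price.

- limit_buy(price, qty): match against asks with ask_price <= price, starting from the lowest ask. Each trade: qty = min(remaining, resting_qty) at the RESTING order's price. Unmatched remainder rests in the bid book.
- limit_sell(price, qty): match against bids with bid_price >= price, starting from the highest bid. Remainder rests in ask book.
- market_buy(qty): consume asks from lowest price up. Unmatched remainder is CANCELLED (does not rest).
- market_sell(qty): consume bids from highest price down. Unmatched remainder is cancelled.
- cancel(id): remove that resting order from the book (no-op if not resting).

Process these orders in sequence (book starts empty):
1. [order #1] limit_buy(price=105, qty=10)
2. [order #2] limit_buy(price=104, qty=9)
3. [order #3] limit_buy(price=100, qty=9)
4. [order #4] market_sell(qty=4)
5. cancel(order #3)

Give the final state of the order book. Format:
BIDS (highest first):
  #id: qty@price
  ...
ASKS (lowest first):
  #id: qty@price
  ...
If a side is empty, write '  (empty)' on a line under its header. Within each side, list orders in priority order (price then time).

After op 1 [order #1] limit_buy(price=105, qty=10): fills=none; bids=[#1:10@105] asks=[-]
After op 2 [order #2] limit_buy(price=104, qty=9): fills=none; bids=[#1:10@105 #2:9@104] asks=[-]
After op 3 [order #3] limit_buy(price=100, qty=9): fills=none; bids=[#1:10@105 #2:9@104 #3:9@100] asks=[-]
After op 4 [order #4] market_sell(qty=4): fills=#1x#4:4@105; bids=[#1:6@105 #2:9@104 #3:9@100] asks=[-]
After op 5 cancel(order #3): fills=none; bids=[#1:6@105 #2:9@104] asks=[-]

Answer: BIDS (highest first):
  #1: 6@105
  #2: 9@104
ASKS (lowest first):
  (empty)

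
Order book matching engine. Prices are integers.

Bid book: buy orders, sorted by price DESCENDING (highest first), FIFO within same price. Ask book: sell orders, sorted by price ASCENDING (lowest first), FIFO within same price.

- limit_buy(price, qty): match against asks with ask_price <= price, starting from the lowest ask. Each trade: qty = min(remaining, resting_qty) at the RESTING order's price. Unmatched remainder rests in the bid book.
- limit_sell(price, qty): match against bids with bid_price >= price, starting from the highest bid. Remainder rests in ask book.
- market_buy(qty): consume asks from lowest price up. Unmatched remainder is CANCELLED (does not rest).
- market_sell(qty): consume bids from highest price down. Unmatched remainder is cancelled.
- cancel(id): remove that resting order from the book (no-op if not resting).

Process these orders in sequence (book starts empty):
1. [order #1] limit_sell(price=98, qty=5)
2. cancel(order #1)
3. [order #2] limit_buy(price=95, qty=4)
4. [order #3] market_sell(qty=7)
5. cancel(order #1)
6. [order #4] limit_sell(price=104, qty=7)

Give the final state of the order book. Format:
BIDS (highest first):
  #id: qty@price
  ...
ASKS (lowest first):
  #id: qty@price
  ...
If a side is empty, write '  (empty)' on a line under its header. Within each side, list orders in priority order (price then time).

Answer: BIDS (highest first):
  (empty)
ASKS (lowest first):
  #4: 7@104

Derivation:
After op 1 [order #1] limit_sell(price=98, qty=5): fills=none; bids=[-] asks=[#1:5@98]
After op 2 cancel(order #1): fills=none; bids=[-] asks=[-]
After op 3 [order #2] limit_buy(price=95, qty=4): fills=none; bids=[#2:4@95] asks=[-]
After op 4 [order #3] market_sell(qty=7): fills=#2x#3:4@95; bids=[-] asks=[-]
After op 5 cancel(order #1): fills=none; bids=[-] asks=[-]
After op 6 [order #4] limit_sell(price=104, qty=7): fills=none; bids=[-] asks=[#4:7@104]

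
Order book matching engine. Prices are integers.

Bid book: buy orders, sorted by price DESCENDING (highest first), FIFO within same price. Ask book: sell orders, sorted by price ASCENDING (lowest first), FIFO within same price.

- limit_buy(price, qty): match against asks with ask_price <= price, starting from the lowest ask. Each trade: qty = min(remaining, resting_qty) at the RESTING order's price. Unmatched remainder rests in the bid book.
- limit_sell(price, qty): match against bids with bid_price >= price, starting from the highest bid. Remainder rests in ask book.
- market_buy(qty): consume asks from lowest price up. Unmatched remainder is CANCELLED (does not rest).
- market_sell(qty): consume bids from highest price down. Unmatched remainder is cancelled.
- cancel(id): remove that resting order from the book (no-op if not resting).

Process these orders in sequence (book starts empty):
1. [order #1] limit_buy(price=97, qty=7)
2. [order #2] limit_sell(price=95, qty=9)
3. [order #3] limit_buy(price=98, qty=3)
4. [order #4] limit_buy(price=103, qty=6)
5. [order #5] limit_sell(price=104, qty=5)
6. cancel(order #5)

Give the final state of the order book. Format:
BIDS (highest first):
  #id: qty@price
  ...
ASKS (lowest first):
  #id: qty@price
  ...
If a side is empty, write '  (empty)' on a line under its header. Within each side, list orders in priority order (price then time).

Answer: BIDS (highest first):
  #4: 6@103
  #3: 1@98
ASKS (lowest first):
  (empty)

Derivation:
After op 1 [order #1] limit_buy(price=97, qty=7): fills=none; bids=[#1:7@97] asks=[-]
After op 2 [order #2] limit_sell(price=95, qty=9): fills=#1x#2:7@97; bids=[-] asks=[#2:2@95]
After op 3 [order #3] limit_buy(price=98, qty=3): fills=#3x#2:2@95; bids=[#3:1@98] asks=[-]
After op 4 [order #4] limit_buy(price=103, qty=6): fills=none; bids=[#4:6@103 #3:1@98] asks=[-]
After op 5 [order #5] limit_sell(price=104, qty=5): fills=none; bids=[#4:6@103 #3:1@98] asks=[#5:5@104]
After op 6 cancel(order #5): fills=none; bids=[#4:6@103 #3:1@98] asks=[-]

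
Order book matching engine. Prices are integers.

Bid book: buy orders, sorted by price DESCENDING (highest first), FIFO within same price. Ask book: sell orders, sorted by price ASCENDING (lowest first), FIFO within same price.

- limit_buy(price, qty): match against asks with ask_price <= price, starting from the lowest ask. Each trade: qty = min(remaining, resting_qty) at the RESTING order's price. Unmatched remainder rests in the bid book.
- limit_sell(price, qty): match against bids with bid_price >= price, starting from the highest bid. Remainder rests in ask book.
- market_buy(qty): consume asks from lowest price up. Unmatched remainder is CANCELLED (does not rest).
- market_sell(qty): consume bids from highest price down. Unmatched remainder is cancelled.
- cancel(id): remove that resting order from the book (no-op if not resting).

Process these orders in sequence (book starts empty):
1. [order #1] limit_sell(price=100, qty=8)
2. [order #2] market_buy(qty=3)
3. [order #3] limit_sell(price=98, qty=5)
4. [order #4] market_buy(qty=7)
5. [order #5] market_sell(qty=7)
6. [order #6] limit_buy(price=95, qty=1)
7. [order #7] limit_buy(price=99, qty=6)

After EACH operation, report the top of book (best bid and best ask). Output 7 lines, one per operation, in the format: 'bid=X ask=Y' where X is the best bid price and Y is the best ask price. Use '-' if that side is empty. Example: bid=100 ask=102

After op 1 [order #1] limit_sell(price=100, qty=8): fills=none; bids=[-] asks=[#1:8@100]
After op 2 [order #2] market_buy(qty=3): fills=#2x#1:3@100; bids=[-] asks=[#1:5@100]
After op 3 [order #3] limit_sell(price=98, qty=5): fills=none; bids=[-] asks=[#3:5@98 #1:5@100]
After op 4 [order #4] market_buy(qty=7): fills=#4x#3:5@98 #4x#1:2@100; bids=[-] asks=[#1:3@100]
After op 5 [order #5] market_sell(qty=7): fills=none; bids=[-] asks=[#1:3@100]
After op 6 [order #6] limit_buy(price=95, qty=1): fills=none; bids=[#6:1@95] asks=[#1:3@100]
After op 7 [order #7] limit_buy(price=99, qty=6): fills=none; bids=[#7:6@99 #6:1@95] asks=[#1:3@100]

Answer: bid=- ask=100
bid=- ask=100
bid=- ask=98
bid=- ask=100
bid=- ask=100
bid=95 ask=100
bid=99 ask=100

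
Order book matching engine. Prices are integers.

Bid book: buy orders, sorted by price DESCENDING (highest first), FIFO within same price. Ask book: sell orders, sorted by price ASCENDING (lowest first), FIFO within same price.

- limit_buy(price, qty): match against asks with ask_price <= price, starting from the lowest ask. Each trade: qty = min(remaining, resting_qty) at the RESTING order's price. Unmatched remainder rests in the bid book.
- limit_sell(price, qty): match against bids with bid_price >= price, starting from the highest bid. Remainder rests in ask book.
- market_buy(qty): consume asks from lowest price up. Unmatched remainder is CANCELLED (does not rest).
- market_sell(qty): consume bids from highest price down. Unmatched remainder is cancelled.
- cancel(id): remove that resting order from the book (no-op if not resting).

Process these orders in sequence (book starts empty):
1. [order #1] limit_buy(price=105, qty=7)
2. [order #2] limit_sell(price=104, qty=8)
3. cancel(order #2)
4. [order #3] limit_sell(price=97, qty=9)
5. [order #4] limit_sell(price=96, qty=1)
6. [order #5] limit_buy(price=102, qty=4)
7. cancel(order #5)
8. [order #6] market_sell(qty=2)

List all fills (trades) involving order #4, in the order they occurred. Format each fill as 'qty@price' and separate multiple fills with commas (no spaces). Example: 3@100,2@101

After op 1 [order #1] limit_buy(price=105, qty=7): fills=none; bids=[#1:7@105] asks=[-]
After op 2 [order #2] limit_sell(price=104, qty=8): fills=#1x#2:7@105; bids=[-] asks=[#2:1@104]
After op 3 cancel(order #2): fills=none; bids=[-] asks=[-]
After op 4 [order #3] limit_sell(price=97, qty=9): fills=none; bids=[-] asks=[#3:9@97]
After op 5 [order #4] limit_sell(price=96, qty=1): fills=none; bids=[-] asks=[#4:1@96 #3:9@97]
After op 6 [order #5] limit_buy(price=102, qty=4): fills=#5x#4:1@96 #5x#3:3@97; bids=[-] asks=[#3:6@97]
After op 7 cancel(order #5): fills=none; bids=[-] asks=[#3:6@97]
After op 8 [order #6] market_sell(qty=2): fills=none; bids=[-] asks=[#3:6@97]

Answer: 1@96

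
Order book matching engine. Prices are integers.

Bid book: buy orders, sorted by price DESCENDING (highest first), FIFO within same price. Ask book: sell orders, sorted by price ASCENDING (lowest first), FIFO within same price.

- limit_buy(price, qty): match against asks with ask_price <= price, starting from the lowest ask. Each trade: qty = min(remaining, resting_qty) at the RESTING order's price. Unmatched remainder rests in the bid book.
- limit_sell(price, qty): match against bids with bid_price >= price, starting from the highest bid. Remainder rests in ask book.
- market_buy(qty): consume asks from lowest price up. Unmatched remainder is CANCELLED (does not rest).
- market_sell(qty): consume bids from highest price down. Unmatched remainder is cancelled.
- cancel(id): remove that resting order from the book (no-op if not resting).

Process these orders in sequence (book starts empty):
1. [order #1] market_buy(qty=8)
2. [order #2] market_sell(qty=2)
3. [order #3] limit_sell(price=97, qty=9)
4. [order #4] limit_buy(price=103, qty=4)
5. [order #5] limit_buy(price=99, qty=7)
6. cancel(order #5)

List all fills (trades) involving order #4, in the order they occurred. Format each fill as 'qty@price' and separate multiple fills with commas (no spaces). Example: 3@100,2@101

Answer: 4@97

Derivation:
After op 1 [order #1] market_buy(qty=8): fills=none; bids=[-] asks=[-]
After op 2 [order #2] market_sell(qty=2): fills=none; bids=[-] asks=[-]
After op 3 [order #3] limit_sell(price=97, qty=9): fills=none; bids=[-] asks=[#3:9@97]
After op 4 [order #4] limit_buy(price=103, qty=4): fills=#4x#3:4@97; bids=[-] asks=[#3:5@97]
After op 5 [order #5] limit_buy(price=99, qty=7): fills=#5x#3:5@97; bids=[#5:2@99] asks=[-]
After op 6 cancel(order #5): fills=none; bids=[-] asks=[-]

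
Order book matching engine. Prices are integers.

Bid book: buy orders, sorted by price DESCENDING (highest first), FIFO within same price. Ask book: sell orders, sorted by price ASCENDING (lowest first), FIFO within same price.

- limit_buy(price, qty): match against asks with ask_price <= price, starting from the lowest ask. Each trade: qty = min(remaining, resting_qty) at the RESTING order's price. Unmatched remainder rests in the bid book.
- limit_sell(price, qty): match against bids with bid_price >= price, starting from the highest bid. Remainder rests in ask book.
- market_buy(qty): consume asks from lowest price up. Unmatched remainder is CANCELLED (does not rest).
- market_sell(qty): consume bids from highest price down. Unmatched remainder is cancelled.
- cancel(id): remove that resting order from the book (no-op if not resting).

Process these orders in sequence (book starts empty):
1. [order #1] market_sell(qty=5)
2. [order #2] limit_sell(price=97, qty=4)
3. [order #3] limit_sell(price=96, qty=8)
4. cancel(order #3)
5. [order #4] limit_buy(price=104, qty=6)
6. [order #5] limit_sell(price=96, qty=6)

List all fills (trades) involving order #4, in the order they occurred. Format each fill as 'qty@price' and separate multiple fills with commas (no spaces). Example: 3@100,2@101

Answer: 4@97,2@104

Derivation:
After op 1 [order #1] market_sell(qty=5): fills=none; bids=[-] asks=[-]
After op 2 [order #2] limit_sell(price=97, qty=4): fills=none; bids=[-] asks=[#2:4@97]
After op 3 [order #3] limit_sell(price=96, qty=8): fills=none; bids=[-] asks=[#3:8@96 #2:4@97]
After op 4 cancel(order #3): fills=none; bids=[-] asks=[#2:4@97]
After op 5 [order #4] limit_buy(price=104, qty=6): fills=#4x#2:4@97; bids=[#4:2@104] asks=[-]
After op 6 [order #5] limit_sell(price=96, qty=6): fills=#4x#5:2@104; bids=[-] asks=[#5:4@96]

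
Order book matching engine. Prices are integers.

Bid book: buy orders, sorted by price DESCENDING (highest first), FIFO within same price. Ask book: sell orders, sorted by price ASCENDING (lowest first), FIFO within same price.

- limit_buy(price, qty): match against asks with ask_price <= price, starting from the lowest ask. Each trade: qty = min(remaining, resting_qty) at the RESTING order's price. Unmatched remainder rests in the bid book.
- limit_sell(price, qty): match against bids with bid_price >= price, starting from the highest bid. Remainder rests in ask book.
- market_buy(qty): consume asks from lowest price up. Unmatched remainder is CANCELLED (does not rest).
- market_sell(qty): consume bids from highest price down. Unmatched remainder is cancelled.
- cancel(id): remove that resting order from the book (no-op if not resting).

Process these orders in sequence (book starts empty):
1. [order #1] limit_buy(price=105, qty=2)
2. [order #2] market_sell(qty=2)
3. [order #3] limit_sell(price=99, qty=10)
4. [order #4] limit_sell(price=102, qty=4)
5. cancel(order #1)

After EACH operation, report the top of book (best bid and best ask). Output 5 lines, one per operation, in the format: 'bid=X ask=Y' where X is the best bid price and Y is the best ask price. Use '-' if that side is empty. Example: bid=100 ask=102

After op 1 [order #1] limit_buy(price=105, qty=2): fills=none; bids=[#1:2@105] asks=[-]
After op 2 [order #2] market_sell(qty=2): fills=#1x#2:2@105; bids=[-] asks=[-]
After op 3 [order #3] limit_sell(price=99, qty=10): fills=none; bids=[-] asks=[#3:10@99]
After op 4 [order #4] limit_sell(price=102, qty=4): fills=none; bids=[-] asks=[#3:10@99 #4:4@102]
After op 5 cancel(order #1): fills=none; bids=[-] asks=[#3:10@99 #4:4@102]

Answer: bid=105 ask=-
bid=- ask=-
bid=- ask=99
bid=- ask=99
bid=- ask=99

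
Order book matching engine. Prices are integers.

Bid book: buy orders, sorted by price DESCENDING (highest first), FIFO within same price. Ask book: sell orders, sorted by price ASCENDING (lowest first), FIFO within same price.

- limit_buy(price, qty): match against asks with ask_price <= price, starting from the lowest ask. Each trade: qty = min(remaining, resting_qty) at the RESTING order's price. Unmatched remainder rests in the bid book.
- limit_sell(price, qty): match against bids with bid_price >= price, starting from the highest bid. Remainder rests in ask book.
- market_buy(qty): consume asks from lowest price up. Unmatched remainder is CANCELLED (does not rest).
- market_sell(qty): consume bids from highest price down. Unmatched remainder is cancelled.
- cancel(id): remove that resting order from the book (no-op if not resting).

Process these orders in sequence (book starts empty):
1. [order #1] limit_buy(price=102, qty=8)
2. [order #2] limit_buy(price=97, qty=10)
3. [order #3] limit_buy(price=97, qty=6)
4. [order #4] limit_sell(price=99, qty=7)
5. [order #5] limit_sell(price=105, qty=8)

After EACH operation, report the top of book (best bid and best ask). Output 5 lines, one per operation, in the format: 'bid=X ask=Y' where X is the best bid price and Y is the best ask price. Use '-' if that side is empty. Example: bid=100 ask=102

After op 1 [order #1] limit_buy(price=102, qty=8): fills=none; bids=[#1:8@102] asks=[-]
After op 2 [order #2] limit_buy(price=97, qty=10): fills=none; bids=[#1:8@102 #2:10@97] asks=[-]
After op 3 [order #3] limit_buy(price=97, qty=6): fills=none; bids=[#1:8@102 #2:10@97 #3:6@97] asks=[-]
After op 4 [order #4] limit_sell(price=99, qty=7): fills=#1x#4:7@102; bids=[#1:1@102 #2:10@97 #3:6@97] asks=[-]
After op 5 [order #5] limit_sell(price=105, qty=8): fills=none; bids=[#1:1@102 #2:10@97 #3:6@97] asks=[#5:8@105]

Answer: bid=102 ask=-
bid=102 ask=-
bid=102 ask=-
bid=102 ask=-
bid=102 ask=105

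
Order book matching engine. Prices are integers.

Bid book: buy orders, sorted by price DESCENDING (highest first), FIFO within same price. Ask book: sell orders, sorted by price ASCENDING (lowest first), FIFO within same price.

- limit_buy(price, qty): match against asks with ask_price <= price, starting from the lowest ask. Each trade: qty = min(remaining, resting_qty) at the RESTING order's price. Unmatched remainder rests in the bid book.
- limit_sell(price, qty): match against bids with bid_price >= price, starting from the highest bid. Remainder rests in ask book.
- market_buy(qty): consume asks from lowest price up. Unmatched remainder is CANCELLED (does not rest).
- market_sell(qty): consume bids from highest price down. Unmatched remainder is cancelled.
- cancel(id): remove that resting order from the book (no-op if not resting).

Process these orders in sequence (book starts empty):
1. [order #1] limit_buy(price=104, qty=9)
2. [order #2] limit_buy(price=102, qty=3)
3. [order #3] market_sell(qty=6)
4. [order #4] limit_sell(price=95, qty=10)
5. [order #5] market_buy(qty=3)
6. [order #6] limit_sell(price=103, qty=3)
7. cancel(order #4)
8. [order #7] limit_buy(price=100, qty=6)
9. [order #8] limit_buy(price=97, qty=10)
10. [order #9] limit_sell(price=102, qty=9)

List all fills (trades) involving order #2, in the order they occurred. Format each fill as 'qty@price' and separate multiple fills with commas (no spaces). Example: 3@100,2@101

After op 1 [order #1] limit_buy(price=104, qty=9): fills=none; bids=[#1:9@104] asks=[-]
After op 2 [order #2] limit_buy(price=102, qty=3): fills=none; bids=[#1:9@104 #2:3@102] asks=[-]
After op 3 [order #3] market_sell(qty=6): fills=#1x#3:6@104; bids=[#1:3@104 #2:3@102] asks=[-]
After op 4 [order #4] limit_sell(price=95, qty=10): fills=#1x#4:3@104 #2x#4:3@102; bids=[-] asks=[#4:4@95]
After op 5 [order #5] market_buy(qty=3): fills=#5x#4:3@95; bids=[-] asks=[#4:1@95]
After op 6 [order #6] limit_sell(price=103, qty=3): fills=none; bids=[-] asks=[#4:1@95 #6:3@103]
After op 7 cancel(order #4): fills=none; bids=[-] asks=[#6:3@103]
After op 8 [order #7] limit_buy(price=100, qty=6): fills=none; bids=[#7:6@100] asks=[#6:3@103]
After op 9 [order #8] limit_buy(price=97, qty=10): fills=none; bids=[#7:6@100 #8:10@97] asks=[#6:3@103]
After op 10 [order #9] limit_sell(price=102, qty=9): fills=none; bids=[#7:6@100 #8:10@97] asks=[#9:9@102 #6:3@103]

Answer: 3@102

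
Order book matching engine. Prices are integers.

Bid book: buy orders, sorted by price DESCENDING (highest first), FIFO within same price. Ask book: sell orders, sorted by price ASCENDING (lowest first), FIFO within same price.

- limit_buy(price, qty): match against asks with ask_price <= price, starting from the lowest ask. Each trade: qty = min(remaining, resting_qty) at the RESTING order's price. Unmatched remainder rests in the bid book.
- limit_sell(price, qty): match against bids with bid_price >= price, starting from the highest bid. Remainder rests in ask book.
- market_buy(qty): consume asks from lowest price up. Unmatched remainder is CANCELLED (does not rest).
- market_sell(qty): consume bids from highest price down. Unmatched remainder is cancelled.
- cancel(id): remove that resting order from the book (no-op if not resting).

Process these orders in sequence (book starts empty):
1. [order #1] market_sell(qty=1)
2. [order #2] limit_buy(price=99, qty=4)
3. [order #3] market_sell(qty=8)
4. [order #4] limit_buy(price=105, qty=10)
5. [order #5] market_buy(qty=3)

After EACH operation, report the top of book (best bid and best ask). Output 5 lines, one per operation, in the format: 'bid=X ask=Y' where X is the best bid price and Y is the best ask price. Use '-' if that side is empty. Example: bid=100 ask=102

After op 1 [order #1] market_sell(qty=1): fills=none; bids=[-] asks=[-]
After op 2 [order #2] limit_buy(price=99, qty=4): fills=none; bids=[#2:4@99] asks=[-]
After op 3 [order #3] market_sell(qty=8): fills=#2x#3:4@99; bids=[-] asks=[-]
After op 4 [order #4] limit_buy(price=105, qty=10): fills=none; bids=[#4:10@105] asks=[-]
After op 5 [order #5] market_buy(qty=3): fills=none; bids=[#4:10@105] asks=[-]

Answer: bid=- ask=-
bid=99 ask=-
bid=- ask=-
bid=105 ask=-
bid=105 ask=-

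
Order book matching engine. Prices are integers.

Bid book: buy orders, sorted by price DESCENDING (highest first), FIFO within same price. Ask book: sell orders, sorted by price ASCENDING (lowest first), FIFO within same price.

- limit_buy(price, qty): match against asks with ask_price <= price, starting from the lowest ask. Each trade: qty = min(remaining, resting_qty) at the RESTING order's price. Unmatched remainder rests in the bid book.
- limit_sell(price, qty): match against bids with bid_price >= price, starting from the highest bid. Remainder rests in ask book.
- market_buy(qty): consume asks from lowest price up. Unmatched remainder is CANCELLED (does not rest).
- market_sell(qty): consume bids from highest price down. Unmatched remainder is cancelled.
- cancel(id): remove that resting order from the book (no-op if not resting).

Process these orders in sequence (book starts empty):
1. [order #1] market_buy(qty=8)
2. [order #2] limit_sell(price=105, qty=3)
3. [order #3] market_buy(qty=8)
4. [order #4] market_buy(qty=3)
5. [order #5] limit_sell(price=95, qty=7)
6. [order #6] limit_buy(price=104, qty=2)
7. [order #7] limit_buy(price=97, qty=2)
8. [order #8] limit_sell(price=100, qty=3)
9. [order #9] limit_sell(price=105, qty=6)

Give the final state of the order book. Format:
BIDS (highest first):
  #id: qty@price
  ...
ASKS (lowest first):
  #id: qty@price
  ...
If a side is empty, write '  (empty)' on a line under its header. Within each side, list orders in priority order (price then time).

Answer: BIDS (highest first):
  (empty)
ASKS (lowest first):
  #5: 3@95
  #8: 3@100
  #9: 6@105

Derivation:
After op 1 [order #1] market_buy(qty=8): fills=none; bids=[-] asks=[-]
After op 2 [order #2] limit_sell(price=105, qty=3): fills=none; bids=[-] asks=[#2:3@105]
After op 3 [order #3] market_buy(qty=8): fills=#3x#2:3@105; bids=[-] asks=[-]
After op 4 [order #4] market_buy(qty=3): fills=none; bids=[-] asks=[-]
After op 5 [order #5] limit_sell(price=95, qty=7): fills=none; bids=[-] asks=[#5:7@95]
After op 6 [order #6] limit_buy(price=104, qty=2): fills=#6x#5:2@95; bids=[-] asks=[#5:5@95]
After op 7 [order #7] limit_buy(price=97, qty=2): fills=#7x#5:2@95; bids=[-] asks=[#5:3@95]
After op 8 [order #8] limit_sell(price=100, qty=3): fills=none; bids=[-] asks=[#5:3@95 #8:3@100]
After op 9 [order #9] limit_sell(price=105, qty=6): fills=none; bids=[-] asks=[#5:3@95 #8:3@100 #9:6@105]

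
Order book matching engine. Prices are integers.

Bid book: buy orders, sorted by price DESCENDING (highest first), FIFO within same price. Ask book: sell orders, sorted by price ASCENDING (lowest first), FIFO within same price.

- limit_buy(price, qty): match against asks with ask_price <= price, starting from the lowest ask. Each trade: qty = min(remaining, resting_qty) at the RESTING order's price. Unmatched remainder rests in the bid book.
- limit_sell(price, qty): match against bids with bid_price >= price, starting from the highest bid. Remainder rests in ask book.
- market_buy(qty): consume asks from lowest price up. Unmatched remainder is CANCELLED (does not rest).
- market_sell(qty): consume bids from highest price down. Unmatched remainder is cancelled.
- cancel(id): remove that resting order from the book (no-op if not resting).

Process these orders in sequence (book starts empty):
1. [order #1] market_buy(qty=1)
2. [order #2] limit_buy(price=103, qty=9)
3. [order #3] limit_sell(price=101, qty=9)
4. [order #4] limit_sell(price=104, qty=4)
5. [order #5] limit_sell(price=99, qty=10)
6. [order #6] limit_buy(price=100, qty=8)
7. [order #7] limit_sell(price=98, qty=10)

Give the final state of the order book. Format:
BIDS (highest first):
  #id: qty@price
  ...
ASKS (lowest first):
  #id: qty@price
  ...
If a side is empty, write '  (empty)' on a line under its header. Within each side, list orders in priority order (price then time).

After op 1 [order #1] market_buy(qty=1): fills=none; bids=[-] asks=[-]
After op 2 [order #2] limit_buy(price=103, qty=9): fills=none; bids=[#2:9@103] asks=[-]
After op 3 [order #3] limit_sell(price=101, qty=9): fills=#2x#3:9@103; bids=[-] asks=[-]
After op 4 [order #4] limit_sell(price=104, qty=4): fills=none; bids=[-] asks=[#4:4@104]
After op 5 [order #5] limit_sell(price=99, qty=10): fills=none; bids=[-] asks=[#5:10@99 #4:4@104]
After op 6 [order #6] limit_buy(price=100, qty=8): fills=#6x#5:8@99; bids=[-] asks=[#5:2@99 #4:4@104]
After op 7 [order #7] limit_sell(price=98, qty=10): fills=none; bids=[-] asks=[#7:10@98 #5:2@99 #4:4@104]

Answer: BIDS (highest first):
  (empty)
ASKS (lowest first):
  #7: 10@98
  #5: 2@99
  #4: 4@104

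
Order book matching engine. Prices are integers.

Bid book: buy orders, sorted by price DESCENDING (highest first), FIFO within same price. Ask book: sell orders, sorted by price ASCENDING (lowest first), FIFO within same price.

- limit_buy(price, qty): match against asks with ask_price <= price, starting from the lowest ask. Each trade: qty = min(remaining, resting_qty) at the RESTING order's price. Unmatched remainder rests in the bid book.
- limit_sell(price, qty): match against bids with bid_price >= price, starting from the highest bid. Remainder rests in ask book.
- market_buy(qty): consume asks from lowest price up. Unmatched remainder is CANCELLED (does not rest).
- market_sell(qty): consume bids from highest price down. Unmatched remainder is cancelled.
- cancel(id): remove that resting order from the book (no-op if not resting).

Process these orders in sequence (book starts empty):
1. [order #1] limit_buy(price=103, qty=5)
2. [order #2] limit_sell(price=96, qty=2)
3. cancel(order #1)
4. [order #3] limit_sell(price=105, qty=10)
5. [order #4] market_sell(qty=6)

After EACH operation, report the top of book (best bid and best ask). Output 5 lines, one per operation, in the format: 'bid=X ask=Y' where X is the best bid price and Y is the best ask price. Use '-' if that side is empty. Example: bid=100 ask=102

After op 1 [order #1] limit_buy(price=103, qty=5): fills=none; bids=[#1:5@103] asks=[-]
After op 2 [order #2] limit_sell(price=96, qty=2): fills=#1x#2:2@103; bids=[#1:3@103] asks=[-]
After op 3 cancel(order #1): fills=none; bids=[-] asks=[-]
After op 4 [order #3] limit_sell(price=105, qty=10): fills=none; bids=[-] asks=[#3:10@105]
After op 5 [order #4] market_sell(qty=6): fills=none; bids=[-] asks=[#3:10@105]

Answer: bid=103 ask=-
bid=103 ask=-
bid=- ask=-
bid=- ask=105
bid=- ask=105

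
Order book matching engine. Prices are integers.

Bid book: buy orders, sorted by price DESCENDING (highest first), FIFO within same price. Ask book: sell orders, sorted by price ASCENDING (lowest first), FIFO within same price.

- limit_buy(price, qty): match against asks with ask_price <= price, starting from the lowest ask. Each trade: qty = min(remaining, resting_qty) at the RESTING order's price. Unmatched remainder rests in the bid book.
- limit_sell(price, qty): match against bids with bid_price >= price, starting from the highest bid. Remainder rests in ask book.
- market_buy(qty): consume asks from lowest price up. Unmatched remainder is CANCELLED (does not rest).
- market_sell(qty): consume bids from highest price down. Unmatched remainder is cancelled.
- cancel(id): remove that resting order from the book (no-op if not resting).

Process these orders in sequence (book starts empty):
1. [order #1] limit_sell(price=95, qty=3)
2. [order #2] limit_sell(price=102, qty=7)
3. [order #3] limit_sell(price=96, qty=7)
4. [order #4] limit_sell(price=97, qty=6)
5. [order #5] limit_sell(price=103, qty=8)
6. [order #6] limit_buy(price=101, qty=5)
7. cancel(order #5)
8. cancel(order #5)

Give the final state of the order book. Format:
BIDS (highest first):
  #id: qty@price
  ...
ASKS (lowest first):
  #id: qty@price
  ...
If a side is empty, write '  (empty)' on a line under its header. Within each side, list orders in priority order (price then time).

Answer: BIDS (highest first):
  (empty)
ASKS (lowest first):
  #3: 5@96
  #4: 6@97
  #2: 7@102

Derivation:
After op 1 [order #1] limit_sell(price=95, qty=3): fills=none; bids=[-] asks=[#1:3@95]
After op 2 [order #2] limit_sell(price=102, qty=7): fills=none; bids=[-] asks=[#1:3@95 #2:7@102]
After op 3 [order #3] limit_sell(price=96, qty=7): fills=none; bids=[-] asks=[#1:3@95 #3:7@96 #2:7@102]
After op 4 [order #4] limit_sell(price=97, qty=6): fills=none; bids=[-] asks=[#1:3@95 #3:7@96 #4:6@97 #2:7@102]
After op 5 [order #5] limit_sell(price=103, qty=8): fills=none; bids=[-] asks=[#1:3@95 #3:7@96 #4:6@97 #2:7@102 #5:8@103]
After op 6 [order #6] limit_buy(price=101, qty=5): fills=#6x#1:3@95 #6x#3:2@96; bids=[-] asks=[#3:5@96 #4:6@97 #2:7@102 #5:8@103]
After op 7 cancel(order #5): fills=none; bids=[-] asks=[#3:5@96 #4:6@97 #2:7@102]
After op 8 cancel(order #5): fills=none; bids=[-] asks=[#3:5@96 #4:6@97 #2:7@102]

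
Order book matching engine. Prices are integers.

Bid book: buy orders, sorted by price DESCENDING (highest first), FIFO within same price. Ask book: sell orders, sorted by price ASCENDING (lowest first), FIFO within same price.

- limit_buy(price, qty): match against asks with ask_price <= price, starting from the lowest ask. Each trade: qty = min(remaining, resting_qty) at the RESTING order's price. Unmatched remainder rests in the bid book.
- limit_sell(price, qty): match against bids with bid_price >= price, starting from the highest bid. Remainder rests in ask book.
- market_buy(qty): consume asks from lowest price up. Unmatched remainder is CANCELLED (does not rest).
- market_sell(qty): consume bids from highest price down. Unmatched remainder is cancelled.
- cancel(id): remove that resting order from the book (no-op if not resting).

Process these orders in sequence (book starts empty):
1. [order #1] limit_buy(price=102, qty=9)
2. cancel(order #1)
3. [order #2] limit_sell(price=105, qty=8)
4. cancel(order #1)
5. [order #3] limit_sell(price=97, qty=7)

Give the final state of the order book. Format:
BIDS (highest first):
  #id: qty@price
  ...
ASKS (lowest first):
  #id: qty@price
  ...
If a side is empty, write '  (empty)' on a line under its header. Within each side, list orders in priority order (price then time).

After op 1 [order #1] limit_buy(price=102, qty=9): fills=none; bids=[#1:9@102] asks=[-]
After op 2 cancel(order #1): fills=none; bids=[-] asks=[-]
After op 3 [order #2] limit_sell(price=105, qty=8): fills=none; bids=[-] asks=[#2:8@105]
After op 4 cancel(order #1): fills=none; bids=[-] asks=[#2:8@105]
After op 5 [order #3] limit_sell(price=97, qty=7): fills=none; bids=[-] asks=[#3:7@97 #2:8@105]

Answer: BIDS (highest first):
  (empty)
ASKS (lowest first):
  #3: 7@97
  #2: 8@105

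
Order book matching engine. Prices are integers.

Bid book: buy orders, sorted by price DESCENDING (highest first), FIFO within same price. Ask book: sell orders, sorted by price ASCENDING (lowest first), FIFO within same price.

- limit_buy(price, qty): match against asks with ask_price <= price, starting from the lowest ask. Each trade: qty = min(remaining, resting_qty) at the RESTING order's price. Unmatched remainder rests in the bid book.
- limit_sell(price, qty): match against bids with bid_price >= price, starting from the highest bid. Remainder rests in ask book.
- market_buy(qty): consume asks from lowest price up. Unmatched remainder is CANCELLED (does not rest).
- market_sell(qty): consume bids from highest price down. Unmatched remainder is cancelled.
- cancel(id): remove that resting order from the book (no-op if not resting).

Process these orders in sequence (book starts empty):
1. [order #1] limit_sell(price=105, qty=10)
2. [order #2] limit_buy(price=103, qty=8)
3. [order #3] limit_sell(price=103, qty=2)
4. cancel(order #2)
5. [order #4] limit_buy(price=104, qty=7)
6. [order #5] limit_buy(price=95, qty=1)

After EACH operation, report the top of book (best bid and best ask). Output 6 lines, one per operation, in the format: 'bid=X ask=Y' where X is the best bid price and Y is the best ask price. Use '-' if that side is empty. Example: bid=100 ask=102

Answer: bid=- ask=105
bid=103 ask=105
bid=103 ask=105
bid=- ask=105
bid=104 ask=105
bid=104 ask=105

Derivation:
After op 1 [order #1] limit_sell(price=105, qty=10): fills=none; bids=[-] asks=[#1:10@105]
After op 2 [order #2] limit_buy(price=103, qty=8): fills=none; bids=[#2:8@103] asks=[#1:10@105]
After op 3 [order #3] limit_sell(price=103, qty=2): fills=#2x#3:2@103; bids=[#2:6@103] asks=[#1:10@105]
After op 4 cancel(order #2): fills=none; bids=[-] asks=[#1:10@105]
After op 5 [order #4] limit_buy(price=104, qty=7): fills=none; bids=[#4:7@104] asks=[#1:10@105]
After op 6 [order #5] limit_buy(price=95, qty=1): fills=none; bids=[#4:7@104 #5:1@95] asks=[#1:10@105]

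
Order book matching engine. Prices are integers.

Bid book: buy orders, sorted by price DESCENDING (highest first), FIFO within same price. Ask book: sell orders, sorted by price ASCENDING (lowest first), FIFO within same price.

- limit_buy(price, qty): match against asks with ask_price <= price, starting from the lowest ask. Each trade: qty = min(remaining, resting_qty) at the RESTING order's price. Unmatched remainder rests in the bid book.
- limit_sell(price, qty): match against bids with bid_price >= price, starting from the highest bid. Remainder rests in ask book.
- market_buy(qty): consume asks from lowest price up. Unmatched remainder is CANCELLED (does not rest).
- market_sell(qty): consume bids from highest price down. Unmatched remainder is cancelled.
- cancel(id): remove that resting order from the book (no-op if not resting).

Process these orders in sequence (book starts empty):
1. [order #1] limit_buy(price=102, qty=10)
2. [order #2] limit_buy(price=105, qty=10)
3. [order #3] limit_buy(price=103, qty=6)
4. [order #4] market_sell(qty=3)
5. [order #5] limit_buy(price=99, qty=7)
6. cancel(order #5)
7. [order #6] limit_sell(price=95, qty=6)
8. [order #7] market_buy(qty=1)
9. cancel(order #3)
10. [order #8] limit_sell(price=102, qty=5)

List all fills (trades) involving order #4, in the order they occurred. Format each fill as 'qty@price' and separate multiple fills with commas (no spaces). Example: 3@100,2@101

Answer: 3@105

Derivation:
After op 1 [order #1] limit_buy(price=102, qty=10): fills=none; bids=[#1:10@102] asks=[-]
After op 2 [order #2] limit_buy(price=105, qty=10): fills=none; bids=[#2:10@105 #1:10@102] asks=[-]
After op 3 [order #3] limit_buy(price=103, qty=6): fills=none; bids=[#2:10@105 #3:6@103 #1:10@102] asks=[-]
After op 4 [order #4] market_sell(qty=3): fills=#2x#4:3@105; bids=[#2:7@105 #3:6@103 #1:10@102] asks=[-]
After op 5 [order #5] limit_buy(price=99, qty=7): fills=none; bids=[#2:7@105 #3:6@103 #1:10@102 #5:7@99] asks=[-]
After op 6 cancel(order #5): fills=none; bids=[#2:7@105 #3:6@103 #1:10@102] asks=[-]
After op 7 [order #6] limit_sell(price=95, qty=6): fills=#2x#6:6@105; bids=[#2:1@105 #3:6@103 #1:10@102] asks=[-]
After op 8 [order #7] market_buy(qty=1): fills=none; bids=[#2:1@105 #3:6@103 #1:10@102] asks=[-]
After op 9 cancel(order #3): fills=none; bids=[#2:1@105 #1:10@102] asks=[-]
After op 10 [order #8] limit_sell(price=102, qty=5): fills=#2x#8:1@105 #1x#8:4@102; bids=[#1:6@102] asks=[-]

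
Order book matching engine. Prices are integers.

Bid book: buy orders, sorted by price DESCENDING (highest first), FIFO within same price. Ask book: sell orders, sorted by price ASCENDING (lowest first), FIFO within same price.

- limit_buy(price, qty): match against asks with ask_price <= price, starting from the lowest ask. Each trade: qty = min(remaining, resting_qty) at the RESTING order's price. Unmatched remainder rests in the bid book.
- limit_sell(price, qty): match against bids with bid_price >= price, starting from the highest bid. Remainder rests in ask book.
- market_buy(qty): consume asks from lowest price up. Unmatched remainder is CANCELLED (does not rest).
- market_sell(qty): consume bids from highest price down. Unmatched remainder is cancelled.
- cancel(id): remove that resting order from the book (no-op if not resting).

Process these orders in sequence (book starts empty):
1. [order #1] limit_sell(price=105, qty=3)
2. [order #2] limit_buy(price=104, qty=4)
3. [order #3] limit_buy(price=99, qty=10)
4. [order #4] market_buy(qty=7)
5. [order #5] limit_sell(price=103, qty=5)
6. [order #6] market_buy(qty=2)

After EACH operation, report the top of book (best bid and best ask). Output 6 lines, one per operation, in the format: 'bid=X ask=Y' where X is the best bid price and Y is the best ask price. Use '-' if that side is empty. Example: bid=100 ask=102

Answer: bid=- ask=105
bid=104 ask=105
bid=104 ask=105
bid=104 ask=-
bid=99 ask=103
bid=99 ask=-

Derivation:
After op 1 [order #1] limit_sell(price=105, qty=3): fills=none; bids=[-] asks=[#1:3@105]
After op 2 [order #2] limit_buy(price=104, qty=4): fills=none; bids=[#2:4@104] asks=[#1:3@105]
After op 3 [order #3] limit_buy(price=99, qty=10): fills=none; bids=[#2:4@104 #3:10@99] asks=[#1:3@105]
After op 4 [order #4] market_buy(qty=7): fills=#4x#1:3@105; bids=[#2:4@104 #3:10@99] asks=[-]
After op 5 [order #5] limit_sell(price=103, qty=5): fills=#2x#5:4@104; bids=[#3:10@99] asks=[#5:1@103]
After op 6 [order #6] market_buy(qty=2): fills=#6x#5:1@103; bids=[#3:10@99] asks=[-]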